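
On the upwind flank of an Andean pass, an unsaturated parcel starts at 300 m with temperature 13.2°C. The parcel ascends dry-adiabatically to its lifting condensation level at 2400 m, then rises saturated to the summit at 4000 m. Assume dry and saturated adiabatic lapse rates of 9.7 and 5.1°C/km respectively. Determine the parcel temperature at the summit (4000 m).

-15.33°C

Dry to 2400 m: -9.7 × 2.1 km = -20.37°C, so T = -7.17°C.
Saturated to 4000 m: -5.1 × 1.6 km = -8.16°C, so T = -15.33°C.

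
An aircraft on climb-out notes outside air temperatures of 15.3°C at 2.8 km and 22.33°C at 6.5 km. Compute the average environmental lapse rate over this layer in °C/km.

-1.9°C/km

Γ = −ΔT/Δz = (15.3 − 22.33) / (6500 − 2800) m
  = -7.03°C / 3.7 km = -1.9°C/km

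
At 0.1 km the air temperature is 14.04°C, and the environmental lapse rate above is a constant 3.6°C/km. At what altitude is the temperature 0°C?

Height above start = (14.04 − 0) / 3.6 = 3.9 km
Altitude = 100 m + 3900 m = 4000 m

4 km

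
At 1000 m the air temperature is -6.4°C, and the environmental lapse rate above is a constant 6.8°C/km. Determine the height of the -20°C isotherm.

Height above start = (-6.4 − (-20)) / 6.8 = 2 km
Altitude = 1000 m + 2000 m = 3000 m

3000 m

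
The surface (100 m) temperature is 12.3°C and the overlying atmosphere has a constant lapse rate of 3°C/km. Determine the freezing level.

4200 m

Height above start = (12.3 − 0) / 3 = 4.1 km
Altitude = 100 m + 4100 m = 4200 m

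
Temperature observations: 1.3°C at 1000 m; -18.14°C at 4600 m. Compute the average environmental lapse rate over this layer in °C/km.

Γ = −ΔT/Δz = (1.3 − (-18.14)) / (4600 − 1000) m
  = 19.44°C / 3.6 km = 5.4°C/km

5.4°C/km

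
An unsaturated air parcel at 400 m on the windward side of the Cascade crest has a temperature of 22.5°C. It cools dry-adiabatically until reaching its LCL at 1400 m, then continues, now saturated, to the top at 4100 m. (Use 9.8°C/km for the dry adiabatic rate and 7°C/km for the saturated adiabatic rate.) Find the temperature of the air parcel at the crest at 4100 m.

-6.2°C

From 400 m to 1400 m (dry): cools by 9.8 × 1 = 9.8°C, giving 12.7°C.
From 1400 m to 4100 m (saturated): cools by 7 × 2.7 = 18.9°C, giving -6.2°C.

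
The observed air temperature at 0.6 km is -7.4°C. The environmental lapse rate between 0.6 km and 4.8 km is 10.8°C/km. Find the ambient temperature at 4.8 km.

600 → 4800 m (environmental, 10.8°C/km): ΔT = -10.8 × 4.2 = -45.36°C → T = -52.76°C

-52.76°C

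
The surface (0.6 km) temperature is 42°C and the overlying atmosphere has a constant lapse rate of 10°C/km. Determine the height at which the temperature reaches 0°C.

4.8 km

Height above start = (42 − 0) / 10 = 4.2 km
Altitude = 600 m + 4200 m = 4800 m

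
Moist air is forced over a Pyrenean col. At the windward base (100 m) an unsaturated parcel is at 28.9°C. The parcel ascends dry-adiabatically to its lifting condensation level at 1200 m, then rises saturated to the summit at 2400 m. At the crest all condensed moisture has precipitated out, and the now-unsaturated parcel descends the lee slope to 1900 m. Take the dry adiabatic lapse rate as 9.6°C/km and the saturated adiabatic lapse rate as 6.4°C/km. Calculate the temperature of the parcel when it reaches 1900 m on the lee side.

From 100 m to 1200 m (dry): cools by 9.6 × 1.1 = 10.56°C, giving 18.34°C.
From 1200 m to 2400 m (saturated): cools by 6.4 × 1.2 = 7.68°C, giving 10.66°C.
From 2400 m to 1900 m (dry descent): warms by 9.6 × 0.5 = 4.8°C, giving 15.46°C.

15.46°C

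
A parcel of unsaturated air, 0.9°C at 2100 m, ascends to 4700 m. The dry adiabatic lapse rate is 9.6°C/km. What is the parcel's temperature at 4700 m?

2100 → 4700 m (dry adiabatic, 9.6°C/km): ΔT = -9.6 × 2.6 = -24.96°C → T = -24.06°C

-24.06°C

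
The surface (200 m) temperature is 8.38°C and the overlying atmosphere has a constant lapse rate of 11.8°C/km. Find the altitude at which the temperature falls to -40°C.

Height above start = (8.38 − (-40)) / 11.8 = 4.1 km
Altitude = 200 m + 4100 m = 4300 m

4300 m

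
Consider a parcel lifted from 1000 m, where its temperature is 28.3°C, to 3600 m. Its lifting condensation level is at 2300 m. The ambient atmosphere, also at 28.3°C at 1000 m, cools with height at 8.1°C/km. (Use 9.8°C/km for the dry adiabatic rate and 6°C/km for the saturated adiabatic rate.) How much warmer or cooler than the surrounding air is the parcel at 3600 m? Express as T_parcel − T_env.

+0.52°C (parcel warmer than environment)

Parcel:
  1000–2300 m, dry: Δz = 1.3 km ⇒ ΔT = -12.74°C; T = 15.56°C
  2300–3600 m, saturated: Δz = 1.3 km ⇒ ΔT = -7.8°C; T = 7.76°C
Environment:
  1000–3600 m, environment: Δz = 2.6 km ⇒ ΔT = -21.06°C; T = 7.24°C
T_parcel − T_env = 7.76 − 7.24 = +0.52°C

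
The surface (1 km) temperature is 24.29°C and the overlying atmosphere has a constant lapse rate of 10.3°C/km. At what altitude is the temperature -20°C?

Height above start = (24.29 − (-20)) / 10.3 = 4.3 km
Altitude = 1000 m + 4300 m = 5300 m

5.3 km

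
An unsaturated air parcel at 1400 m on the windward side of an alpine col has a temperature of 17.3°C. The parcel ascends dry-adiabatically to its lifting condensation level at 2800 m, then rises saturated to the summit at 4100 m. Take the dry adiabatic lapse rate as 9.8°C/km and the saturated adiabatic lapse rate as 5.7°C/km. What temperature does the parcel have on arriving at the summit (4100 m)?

1400–2800 m, dry: Δz = 1.4 km ⇒ ΔT = -13.72°C; T = 3.58°C
2800–4100 m, saturated: Δz = 1.3 km ⇒ ΔT = -7.41°C; T = -3.83°C

-3.83°C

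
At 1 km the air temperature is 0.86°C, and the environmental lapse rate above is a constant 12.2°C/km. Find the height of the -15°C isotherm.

Height above start = (0.86 − (-15)) / 12.2 = 1.3 km
Altitude = 1000 m + 1300 m = 2300 m

2.3 km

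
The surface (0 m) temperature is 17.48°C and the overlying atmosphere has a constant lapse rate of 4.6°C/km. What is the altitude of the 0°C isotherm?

Height above start = (17.48 − 0) / 4.6 = 3.8 km
Altitude = 0 m + 3800 m = 3800 m

3800 m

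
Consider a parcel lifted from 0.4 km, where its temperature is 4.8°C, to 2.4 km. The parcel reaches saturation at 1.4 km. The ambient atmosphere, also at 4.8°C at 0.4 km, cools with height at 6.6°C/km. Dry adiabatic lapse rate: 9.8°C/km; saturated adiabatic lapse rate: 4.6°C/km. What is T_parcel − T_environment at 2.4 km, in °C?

-1.2°C (parcel cooler than environment)

Parcel:
  From 400 m to 1400 m (dry): cools by 9.8 × 1 = 9.8°C, giving -5°C.
  From 1400 m to 2400 m (saturated): cools by 4.6 × 1 = 4.6°C, giving -9.6°C.
Environment:
  From 400 m to 2400 m (environment): cools by 6.6 × 2 = 13.2°C, giving -8.4°C.
T_parcel − T_env = -9.6 − (-8.4) = -1.2°C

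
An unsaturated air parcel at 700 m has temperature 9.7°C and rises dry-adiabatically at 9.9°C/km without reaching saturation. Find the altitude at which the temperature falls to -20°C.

Height above start = (9.7 − (-20)) / 9.9 = 3 km
Altitude = 700 m + 3000 m = 3700 m

3700 m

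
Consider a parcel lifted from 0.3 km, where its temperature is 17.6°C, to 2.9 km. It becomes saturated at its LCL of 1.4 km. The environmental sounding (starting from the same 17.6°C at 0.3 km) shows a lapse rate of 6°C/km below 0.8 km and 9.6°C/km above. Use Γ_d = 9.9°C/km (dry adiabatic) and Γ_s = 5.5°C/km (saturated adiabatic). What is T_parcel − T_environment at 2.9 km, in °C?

Parcel:
  300–1400 m, dry: Δz = 1.1 km ⇒ ΔT = -10.89°C; T = 6.71°C
  1400–2900 m, saturated: Δz = 1.5 km ⇒ ΔT = -8.25°C; T = -1.54°C
Environment:
  300–800 m, environment, lower layer: Δz = 0.5 km ⇒ ΔT = -3°C; T = 14.6°C
  800–2900 m, environment, upper layer: Δz = 2.1 km ⇒ ΔT = -20.16°C; T = -5.56°C
T_parcel − T_env = -1.54 − (-5.56) = +4.02°C

+4.02°C (parcel warmer than environment)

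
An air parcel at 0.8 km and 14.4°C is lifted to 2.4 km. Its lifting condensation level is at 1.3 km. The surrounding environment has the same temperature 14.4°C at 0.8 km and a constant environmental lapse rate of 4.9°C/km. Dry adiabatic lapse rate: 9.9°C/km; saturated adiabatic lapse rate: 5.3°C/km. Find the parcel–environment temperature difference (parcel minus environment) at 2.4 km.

-2.94°C (parcel cooler than environment)

Parcel:
  800 → 1300 m (dry, 9.9°C/km): ΔT = -9.9 × 0.5 = -4.95°C → T = 9.45°C
  1300 → 2400 m (saturated, 5.3°C/km): ΔT = -5.3 × 1.1 = -5.83°C → T = 3.62°C
Environment:
  800 → 2400 m (environment, 4.9°C/km): ΔT = -4.9 × 1.6 = -7.84°C → T = 6.56°C
T_parcel − T_env = 3.62 − 6.56 = -2.94°C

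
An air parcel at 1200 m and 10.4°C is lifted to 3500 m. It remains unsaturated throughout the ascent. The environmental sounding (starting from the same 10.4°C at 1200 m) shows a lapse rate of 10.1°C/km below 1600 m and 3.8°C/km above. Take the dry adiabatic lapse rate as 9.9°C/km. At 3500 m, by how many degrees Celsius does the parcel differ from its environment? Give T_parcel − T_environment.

Parcel:
  From 1200 m to 3500 m (dry): cools by 9.9 × 2.3 = 22.77°C, giving -12.37°C.
Environment:
  From 1200 m to 1600 m (environment, lower layer): cools by 10.1 × 0.4 = 4.04°C, giving 6.36°C.
  From 1600 m to 3500 m (environment, upper layer): cools by 3.8 × 1.9 = 7.22°C, giving -0.86°C.
T_parcel − T_env = -12.37 − (-0.86) = -11.51°C

-11.51°C (parcel cooler than environment)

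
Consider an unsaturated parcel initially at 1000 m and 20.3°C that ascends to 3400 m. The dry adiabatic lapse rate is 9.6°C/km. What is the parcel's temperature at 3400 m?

From 1000 m to 3400 m (dry adiabatic): cools by 9.6 × 2.4 = 23.04°C, giving -2.74°C.

-2.74°C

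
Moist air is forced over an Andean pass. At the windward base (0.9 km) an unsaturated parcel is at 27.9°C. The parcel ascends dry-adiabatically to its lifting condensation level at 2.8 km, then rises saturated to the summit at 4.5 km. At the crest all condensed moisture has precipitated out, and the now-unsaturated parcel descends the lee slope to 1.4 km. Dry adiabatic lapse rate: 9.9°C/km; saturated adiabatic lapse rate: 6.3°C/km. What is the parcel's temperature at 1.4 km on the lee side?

900–2800 m, dry: Δz = 1.9 km ⇒ ΔT = -18.81°C; T = 9.09°C
2800–4500 m, saturated: Δz = 1.7 km ⇒ ΔT = -10.71°C; T = -1.62°C
4500–1400 m, dry descent: Δz = 3.1 km ⇒ ΔT = +30.69°C; T = 29.07°C

29.07°C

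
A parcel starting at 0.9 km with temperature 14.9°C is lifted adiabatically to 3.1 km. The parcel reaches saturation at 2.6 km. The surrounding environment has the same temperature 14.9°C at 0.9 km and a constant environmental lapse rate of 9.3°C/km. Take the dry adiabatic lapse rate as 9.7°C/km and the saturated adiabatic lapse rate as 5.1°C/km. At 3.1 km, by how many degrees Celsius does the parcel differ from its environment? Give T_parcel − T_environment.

+1.42°C (parcel warmer than environment)

Parcel:
  900 → 2600 m (dry, 9.7°C/km): ΔT = -9.7 × 1.7 = -16.49°C → T = -1.59°C
  2600 → 3100 m (saturated, 5.1°C/km): ΔT = -5.1 × 0.5 = -2.55°C → T = -4.14°C
Environment:
  900 → 3100 m (environment, 9.3°C/km): ΔT = -9.3 × 2.2 = -20.46°C → T = -5.56°C
T_parcel − T_env = -4.14 − (-5.56) = +1.42°C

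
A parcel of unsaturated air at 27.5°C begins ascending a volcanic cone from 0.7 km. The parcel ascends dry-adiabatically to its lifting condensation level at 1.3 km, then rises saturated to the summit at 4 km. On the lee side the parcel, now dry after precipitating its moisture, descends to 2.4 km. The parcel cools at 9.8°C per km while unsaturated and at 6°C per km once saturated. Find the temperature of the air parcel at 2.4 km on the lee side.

700–1300 m, dry: Δz = 0.6 km ⇒ ΔT = -5.88°C; T = 21.62°C
1300–4000 m, saturated: Δz = 2.7 km ⇒ ΔT = -16.2°C; T = 5.42°C
4000–2400 m, dry descent: Δz = 1.6 km ⇒ ΔT = +15.68°C; T = 21.1°C

21.1°C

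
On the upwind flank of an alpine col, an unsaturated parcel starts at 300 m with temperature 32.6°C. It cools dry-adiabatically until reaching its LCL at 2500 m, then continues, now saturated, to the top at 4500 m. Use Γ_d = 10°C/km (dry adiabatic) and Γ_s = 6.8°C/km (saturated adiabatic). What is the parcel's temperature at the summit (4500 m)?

-3°C

From 300 m to 2500 m (dry): cools by 10 × 2.2 = 22°C, giving 10.6°C.
From 2500 m to 4500 m (saturated): cools by 6.8 × 2 = 13.6°C, giving -3°C.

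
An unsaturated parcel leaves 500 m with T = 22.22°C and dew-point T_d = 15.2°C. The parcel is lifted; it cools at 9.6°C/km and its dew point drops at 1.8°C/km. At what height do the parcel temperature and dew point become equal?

T and T_d converge at 9.6 − 1.8 = 7.8°C per km
Height above start = (22.22 − 15.2) / 7.8 = 0.9 km
LCL altitude = 500 m + 900 m = 1400 m

1400 m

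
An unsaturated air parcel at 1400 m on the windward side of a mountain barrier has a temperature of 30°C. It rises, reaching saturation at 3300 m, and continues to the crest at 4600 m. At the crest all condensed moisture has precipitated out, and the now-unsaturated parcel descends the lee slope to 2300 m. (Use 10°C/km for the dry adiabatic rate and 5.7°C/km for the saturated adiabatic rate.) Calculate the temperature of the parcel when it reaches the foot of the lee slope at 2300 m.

From 1400 m to 3300 m (dry): cools by 10 × 1.9 = 19°C, giving 11°C.
From 3300 m to 4600 m (saturated): cools by 5.7 × 1.3 = 7.41°C, giving 3.59°C.
From 4600 m to 2300 m (dry descent): warms by 10 × 2.3 = 23°C, giving 26.59°C.

26.59°C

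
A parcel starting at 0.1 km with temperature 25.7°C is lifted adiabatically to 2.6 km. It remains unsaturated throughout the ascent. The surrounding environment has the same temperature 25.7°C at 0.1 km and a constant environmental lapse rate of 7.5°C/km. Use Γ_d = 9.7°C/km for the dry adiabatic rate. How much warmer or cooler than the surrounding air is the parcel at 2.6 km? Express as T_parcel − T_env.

-5.5°C (parcel cooler than environment)

Parcel:
  100–2600 m, dry: Δz = 2.5 km ⇒ ΔT = -24.25°C; T = 1.45°C
Environment:
  100–2600 m, environment: Δz = 2.5 km ⇒ ΔT = -18.75°C; T = 6.95°C
T_parcel − T_env = 1.45 − 6.95 = -5.5°C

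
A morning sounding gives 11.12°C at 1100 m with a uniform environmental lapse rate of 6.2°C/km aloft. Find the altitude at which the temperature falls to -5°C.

3700 m

Height above start = (11.12 − (-5)) / 6.2 = 2.6 km
Altitude = 1100 m + 2600 m = 3700 m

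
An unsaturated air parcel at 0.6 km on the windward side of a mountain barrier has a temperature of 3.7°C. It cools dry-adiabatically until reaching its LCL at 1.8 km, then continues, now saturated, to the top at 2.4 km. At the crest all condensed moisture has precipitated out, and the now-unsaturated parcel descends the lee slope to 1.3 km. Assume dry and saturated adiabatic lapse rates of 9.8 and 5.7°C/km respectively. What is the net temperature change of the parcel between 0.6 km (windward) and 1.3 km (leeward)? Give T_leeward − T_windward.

Dry to 1800 m: -9.8 × 1.2 km = -11.76°C, so T = -8.06°C.
Saturated to 2400 m: -5.7 × 0.6 km = -3.42°C, so T = -11.48°C.
Dry descent to 1300 m: +9.8 × 1.1 km = +10.78°C, so T = -0.7°C.
Net change vs windward start: -0.7 − 3.7 = -4.4°C

-4.4°C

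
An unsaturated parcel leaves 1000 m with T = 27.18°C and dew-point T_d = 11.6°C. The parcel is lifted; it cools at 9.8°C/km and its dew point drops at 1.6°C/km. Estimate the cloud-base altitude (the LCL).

2900 m

T and T_d converge at 9.8 − 1.6 = 8.2°C per km
Height above start = (27.18 − 11.6) / 8.2 = 1.9 km
LCL altitude = 1000 m + 1900 m = 2900 m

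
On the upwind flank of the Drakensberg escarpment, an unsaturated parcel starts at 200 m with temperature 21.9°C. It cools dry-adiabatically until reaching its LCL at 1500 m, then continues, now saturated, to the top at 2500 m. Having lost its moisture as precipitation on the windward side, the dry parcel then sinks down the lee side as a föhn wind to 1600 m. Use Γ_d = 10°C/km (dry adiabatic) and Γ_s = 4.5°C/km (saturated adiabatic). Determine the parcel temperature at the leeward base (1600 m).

13.4°C

From 200 m to 1500 m (dry): cools by 10 × 1.3 = 13°C, giving 8.9°C.
From 1500 m to 2500 m (saturated): cools by 4.5 × 1 = 4.5°C, giving 4.4°C.
From 2500 m to 1600 m (dry descent): warms by 10 × 0.9 = 9°C, giving 13.4°C.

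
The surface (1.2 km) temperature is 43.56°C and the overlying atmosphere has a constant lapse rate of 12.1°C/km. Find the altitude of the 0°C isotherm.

4.8 km

Height above start = (43.56 − 0) / 12.1 = 3.6 km
Altitude = 1200 m + 3600 m = 4800 m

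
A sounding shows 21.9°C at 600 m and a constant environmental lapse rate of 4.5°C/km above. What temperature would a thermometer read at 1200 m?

19.2°C

From 600 m to 1200 m (environmental): cools by 4.5 × 0.6 = 2.7°C, giving 19.2°C.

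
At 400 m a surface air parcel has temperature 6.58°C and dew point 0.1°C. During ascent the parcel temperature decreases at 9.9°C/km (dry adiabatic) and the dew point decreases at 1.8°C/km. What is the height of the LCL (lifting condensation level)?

T and T_d converge at 9.9 − 1.8 = 8.1°C per km
Height above start = (6.58 − 0.1) / 8.1 = 0.8 km
LCL altitude = 400 m + 800 m = 1200 m

1200 m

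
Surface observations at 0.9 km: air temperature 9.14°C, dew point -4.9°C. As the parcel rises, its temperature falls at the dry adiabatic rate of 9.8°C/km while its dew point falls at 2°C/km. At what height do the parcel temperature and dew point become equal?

T and T_d converge at 9.8 − 2 = 7.8°C per km
Height above start = (9.14 − (-4.9)) / 7.8 = 1.8 km
LCL altitude = 900 m + 1800 m = 2700 m

2.7 km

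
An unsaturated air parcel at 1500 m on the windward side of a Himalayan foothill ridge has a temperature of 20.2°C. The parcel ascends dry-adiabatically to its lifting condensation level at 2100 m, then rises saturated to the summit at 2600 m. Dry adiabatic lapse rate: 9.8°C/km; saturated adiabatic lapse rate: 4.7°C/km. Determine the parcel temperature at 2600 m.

11.97°C

Dry to 2100 m: -9.8 × 0.6 km = -5.88°C, so T = 14.32°C.
Saturated to 2600 m: -4.7 × 0.5 km = -2.35°C, so T = 11.97°C.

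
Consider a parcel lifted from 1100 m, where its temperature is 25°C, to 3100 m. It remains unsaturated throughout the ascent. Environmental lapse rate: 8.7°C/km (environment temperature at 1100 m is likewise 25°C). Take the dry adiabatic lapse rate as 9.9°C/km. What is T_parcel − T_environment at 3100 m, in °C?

-2.4°C (parcel cooler than environment)

Parcel:
  From 1100 m to 3100 m (dry): cools by 9.9 × 2 = 19.8°C, giving 5.2°C.
Environment:
  From 1100 m to 3100 m (environment): cools by 8.7 × 2 = 17.4°C, giving 7.6°C.
T_parcel − T_env = 5.2 − 7.6 = -2.4°C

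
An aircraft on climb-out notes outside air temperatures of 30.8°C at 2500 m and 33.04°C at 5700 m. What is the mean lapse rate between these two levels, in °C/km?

-0.7°C/km

Γ = −ΔT/Δz = (30.8 − 33.04) / (5700 − 2500) m
  = -2.24°C / 3.2 km = -0.7°C/km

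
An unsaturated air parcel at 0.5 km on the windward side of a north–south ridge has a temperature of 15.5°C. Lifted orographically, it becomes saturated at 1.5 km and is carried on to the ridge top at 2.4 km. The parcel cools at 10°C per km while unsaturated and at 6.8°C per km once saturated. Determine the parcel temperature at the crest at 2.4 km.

-0.62°C

Dry to 1500 m: -10 × 1 km = -10°C, so T = 5.5°C.
Saturated to 2400 m: -6.8 × 0.9 km = -6.12°C, so T = -0.62°C.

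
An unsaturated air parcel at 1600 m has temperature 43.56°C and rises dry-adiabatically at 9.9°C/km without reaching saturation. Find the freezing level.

6000 m

Height above start = (43.56 − 0) / 9.9 = 4.4 km
Altitude = 1600 m + 4400 m = 6000 m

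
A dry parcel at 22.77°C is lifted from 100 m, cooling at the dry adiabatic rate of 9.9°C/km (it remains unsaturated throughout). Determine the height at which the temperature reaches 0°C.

2400 m

Height above start = (22.77 − 0) / 9.9 = 2.3 km
Altitude = 100 m + 2300 m = 2400 m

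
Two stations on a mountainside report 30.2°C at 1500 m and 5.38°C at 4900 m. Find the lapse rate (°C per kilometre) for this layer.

7.3°C/km

Γ = −ΔT/Δz = (30.2 − 5.38) / (4900 − 1500) m
  = 24.82°C / 3.4 km = 7.3°C/km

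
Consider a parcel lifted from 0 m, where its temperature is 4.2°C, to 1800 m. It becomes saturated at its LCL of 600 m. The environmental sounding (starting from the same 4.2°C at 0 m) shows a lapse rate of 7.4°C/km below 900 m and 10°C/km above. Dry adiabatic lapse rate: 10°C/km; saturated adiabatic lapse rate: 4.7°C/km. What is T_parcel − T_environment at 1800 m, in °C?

Parcel:
  From 0 m to 600 m (dry): cools by 10 × 0.6 = 6°C, giving -1.8°C.
  From 600 m to 1800 m (saturated): cools by 4.7 × 1.2 = 5.64°C, giving -7.44°C.
Environment:
  From 0 m to 900 m (environment, lower layer): cools by 7.4 × 0.9 = 6.66°C, giving -2.46°C.
  From 900 m to 1800 m (environment, upper layer): cools by 10 × 0.9 = 9°C, giving -11.46°C.
T_parcel − T_env = -7.44 − (-11.46) = +4.02°C

+4.02°C (parcel warmer than environment)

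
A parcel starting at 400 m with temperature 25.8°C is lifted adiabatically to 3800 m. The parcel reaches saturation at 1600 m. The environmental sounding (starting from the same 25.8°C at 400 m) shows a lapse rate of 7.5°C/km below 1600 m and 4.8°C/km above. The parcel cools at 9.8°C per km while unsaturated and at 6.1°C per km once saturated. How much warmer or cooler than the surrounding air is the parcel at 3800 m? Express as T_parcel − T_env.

Parcel:
  400–1600 m, dry: Δz = 1.2 km ⇒ ΔT = -11.76°C; T = 14.04°C
  1600–3800 m, saturated: Δz = 2.2 km ⇒ ΔT = -13.42°C; T = 0.62°C
Environment:
  400–1600 m, environment, lower layer: Δz = 1.2 km ⇒ ΔT = -9°C; T = 16.8°C
  1600–3800 m, environment, upper layer: Δz = 2.2 km ⇒ ΔT = -10.56°C; T = 6.24°C
T_parcel − T_env = 0.62 − 6.24 = -5.62°C

-5.62°C (parcel cooler than environment)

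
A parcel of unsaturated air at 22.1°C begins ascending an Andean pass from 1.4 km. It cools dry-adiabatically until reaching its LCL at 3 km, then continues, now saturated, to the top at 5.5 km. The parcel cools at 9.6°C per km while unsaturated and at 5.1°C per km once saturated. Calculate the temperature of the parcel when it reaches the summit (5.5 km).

-6.01°C

Dry to 3000 m: -9.6 × 1.6 km = -15.36°C, so T = 6.74°C.
Saturated to 5500 m: -5.1 × 2.5 km = -12.75°C, so T = -6.01°C.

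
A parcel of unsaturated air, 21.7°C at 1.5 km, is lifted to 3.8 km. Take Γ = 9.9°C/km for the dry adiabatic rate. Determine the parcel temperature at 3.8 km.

From 1500 m to 3800 m (dry adiabatic): cools by 9.9 × 2.3 = 22.77°C, giving -1.07°C.

-1.07°C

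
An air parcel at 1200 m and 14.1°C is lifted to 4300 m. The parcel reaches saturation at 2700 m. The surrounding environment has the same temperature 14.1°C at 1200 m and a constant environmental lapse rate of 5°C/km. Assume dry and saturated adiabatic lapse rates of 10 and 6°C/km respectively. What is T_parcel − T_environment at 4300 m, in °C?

Parcel:
  From 1200 m to 2700 m (dry): cools by 10 × 1.5 = 15°C, giving -0.9°C.
  From 2700 m to 4300 m (saturated): cools by 6 × 1.6 = 9.6°C, giving -10.5°C.
Environment:
  From 1200 m to 4300 m (environment): cools by 5 × 3.1 = 15.5°C, giving -1.4°C.
T_parcel − T_env = -10.5 − (-1.4) = -9.1°C

-9.1°C (parcel cooler than environment)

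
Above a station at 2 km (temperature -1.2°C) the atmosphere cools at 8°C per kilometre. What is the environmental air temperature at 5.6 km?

-30°C

2000 → 5600 m (environmental, 8°C/km): ΔT = -8 × 3.6 = -28.8°C → T = -30°C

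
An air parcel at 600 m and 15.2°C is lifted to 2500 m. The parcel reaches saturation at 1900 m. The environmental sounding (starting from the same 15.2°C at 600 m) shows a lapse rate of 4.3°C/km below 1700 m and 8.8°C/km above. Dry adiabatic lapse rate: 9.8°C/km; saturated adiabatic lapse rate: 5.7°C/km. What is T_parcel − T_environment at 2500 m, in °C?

Parcel:
  From 600 m to 1900 m (dry): cools by 9.8 × 1.3 = 12.74°C, giving 2.46°C.
  From 1900 m to 2500 m (saturated): cools by 5.7 × 0.6 = 3.42°C, giving -0.96°C.
Environment:
  From 600 m to 1700 m (environment, lower layer): cools by 4.3 × 1.1 = 4.73°C, giving 10.47°C.
  From 1700 m to 2500 m (environment, upper layer): cools by 8.8 × 0.8 = 7.04°C, giving 3.43°C.
T_parcel − T_env = -0.96 − 3.43 = -4.39°C

-4.39°C (parcel cooler than environment)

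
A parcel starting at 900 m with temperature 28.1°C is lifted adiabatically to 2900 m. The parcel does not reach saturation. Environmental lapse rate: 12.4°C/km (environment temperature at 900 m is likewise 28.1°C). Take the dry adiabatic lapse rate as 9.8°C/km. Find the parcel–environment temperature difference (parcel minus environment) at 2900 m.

+5.2°C (parcel warmer than environment)

Parcel:
  Dry to 2900 m: -9.8 × 2 km = -19.6°C, so T = 8.5°C.
Environment:
  Environment to 2900 m: -12.4 × 2 km = -24.8°C, so T = 3.3°C.
T_parcel − T_env = 8.5 − 3.3 = +5.2°C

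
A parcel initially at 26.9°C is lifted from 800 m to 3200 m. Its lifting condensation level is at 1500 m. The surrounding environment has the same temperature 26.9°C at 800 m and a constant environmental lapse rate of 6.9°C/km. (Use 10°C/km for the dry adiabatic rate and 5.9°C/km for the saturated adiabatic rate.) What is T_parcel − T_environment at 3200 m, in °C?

-0.47°C (parcel cooler than environment)

Parcel:
  800 → 1500 m (dry, 10°C/km): ΔT = -10 × 0.7 = -7°C → T = 19.9°C
  1500 → 3200 m (saturated, 5.9°C/km): ΔT = -5.9 × 1.7 = -10.03°C → T = 9.87°C
Environment:
  800 → 3200 m (environment, 6.9°C/km): ΔT = -6.9 × 2.4 = -16.56°C → T = 10.34°C
T_parcel − T_env = 9.87 − 10.34 = -0.47°C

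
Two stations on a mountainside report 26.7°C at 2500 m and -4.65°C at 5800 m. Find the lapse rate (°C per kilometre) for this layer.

Γ = −ΔT/Δz = (26.7 − (-4.65)) / (5800 − 2500) m
  = 31.35°C / 3.3 km = 9.5°C/km

9.5°C/km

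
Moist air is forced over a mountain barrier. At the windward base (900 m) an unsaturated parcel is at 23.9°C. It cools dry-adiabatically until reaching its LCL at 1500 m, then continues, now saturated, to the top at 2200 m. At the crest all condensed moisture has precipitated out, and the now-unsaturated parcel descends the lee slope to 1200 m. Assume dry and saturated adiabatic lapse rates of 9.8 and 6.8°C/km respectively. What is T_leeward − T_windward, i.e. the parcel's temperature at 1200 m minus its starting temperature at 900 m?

-0.84°C

900–1500 m, dry: Δz = 0.6 km ⇒ ΔT = -5.88°C; T = 18.02°C
1500–2200 m, saturated: Δz = 0.7 km ⇒ ΔT = -4.76°C; T = 13.26°C
2200–1200 m, dry descent: Δz = 1 km ⇒ ΔT = +9.8°C; T = 23.06°C
Net change vs windward start: 23.06 − 23.9 = -0.84°C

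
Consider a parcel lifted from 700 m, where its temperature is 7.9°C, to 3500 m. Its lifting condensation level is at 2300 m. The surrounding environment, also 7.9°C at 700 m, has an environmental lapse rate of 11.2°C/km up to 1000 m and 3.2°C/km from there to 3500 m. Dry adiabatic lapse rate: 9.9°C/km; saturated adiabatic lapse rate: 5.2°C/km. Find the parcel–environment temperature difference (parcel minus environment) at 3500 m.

-10.72°C (parcel cooler than environment)

Parcel:
  700–2300 m, dry: Δz = 1.6 km ⇒ ΔT = -15.84°C; T = -7.94°C
  2300–3500 m, saturated: Δz = 1.2 km ⇒ ΔT = -6.24°C; T = -14.18°C
Environment:
  700–1000 m, environment, lower layer: Δz = 0.3 km ⇒ ΔT = -3.36°C; T = 4.54°C
  1000–3500 m, environment, upper layer: Δz = 2.5 km ⇒ ΔT = -8°C; T = -3.46°C
T_parcel − T_env = -14.18 − (-3.46) = -10.72°C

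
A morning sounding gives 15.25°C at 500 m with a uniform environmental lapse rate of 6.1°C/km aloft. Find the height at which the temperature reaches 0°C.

Height above start = (15.25 − 0) / 6.1 = 2.5 km
Altitude = 500 m + 2500 m = 3000 m

3000 m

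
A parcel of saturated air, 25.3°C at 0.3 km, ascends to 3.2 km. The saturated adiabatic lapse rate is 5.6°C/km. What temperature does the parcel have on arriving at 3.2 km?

9.06°C

300 → 3200 m (saturated adiabatic, 5.6°C/km): ΔT = -5.6 × 2.9 = -16.24°C → T = 9.06°C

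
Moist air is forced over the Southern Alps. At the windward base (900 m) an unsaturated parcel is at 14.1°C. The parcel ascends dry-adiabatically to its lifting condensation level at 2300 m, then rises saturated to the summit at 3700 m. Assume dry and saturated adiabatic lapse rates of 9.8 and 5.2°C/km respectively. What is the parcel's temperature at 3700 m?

900 → 2300 m (dry, 9.8°C/km): ΔT = -9.8 × 1.4 = -13.72°C → T = 0.38°C
2300 → 3700 m (saturated, 5.2°C/km): ΔT = -5.2 × 1.4 = -7.28°C → T = -6.9°C

-6.9°C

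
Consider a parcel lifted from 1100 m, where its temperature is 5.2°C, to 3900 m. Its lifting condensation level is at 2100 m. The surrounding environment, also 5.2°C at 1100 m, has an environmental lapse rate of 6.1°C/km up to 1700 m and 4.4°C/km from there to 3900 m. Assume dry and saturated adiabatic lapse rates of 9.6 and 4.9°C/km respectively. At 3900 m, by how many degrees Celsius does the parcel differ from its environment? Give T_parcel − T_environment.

Parcel:
  Dry to 2100 m: -9.6 × 1 km = -9.6°C, so T = -4.4°C.
  Saturated to 3900 m: -4.9 × 1.8 km = -8.82°C, so T = -13.22°C.
Environment:
  Environment, lower layer to 1700 m: -6.1 × 0.6 km = -3.66°C, so T = 1.54°C.
  Environment, upper layer to 3900 m: -4.4 × 2.2 km = -9.68°C, so T = -8.14°C.
T_parcel − T_env = -13.22 − (-8.14) = -5.08°C

-5.08°C (parcel cooler than environment)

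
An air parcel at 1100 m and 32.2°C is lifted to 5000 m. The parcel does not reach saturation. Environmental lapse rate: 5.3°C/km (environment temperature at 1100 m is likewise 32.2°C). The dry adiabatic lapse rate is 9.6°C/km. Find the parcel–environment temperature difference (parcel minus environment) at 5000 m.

Parcel:
  Dry to 5000 m: -9.6 × 3.9 km = -37.44°C, so T = -5.24°C.
Environment:
  Environment to 5000 m: -5.3 × 3.9 km = -20.67°C, so T = 11.53°C.
T_parcel − T_env = -5.24 − 11.53 = -16.77°C

-16.77°C (parcel cooler than environment)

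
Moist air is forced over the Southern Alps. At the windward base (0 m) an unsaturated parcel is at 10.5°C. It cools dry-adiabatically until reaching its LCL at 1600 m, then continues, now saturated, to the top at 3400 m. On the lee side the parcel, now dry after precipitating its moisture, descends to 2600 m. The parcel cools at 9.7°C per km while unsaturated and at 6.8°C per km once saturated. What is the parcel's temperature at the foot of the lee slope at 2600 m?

0 → 1600 m (dry, 9.7°C/km): ΔT = -9.7 × 1.6 = -15.52°C → T = -5.02°C
1600 → 3400 m (saturated, 6.8°C/km): ΔT = -6.8 × 1.8 = -12.24°C → T = -17.26°C
3400 → 2600 m (dry descent, 9.7°C/km): ΔT = +9.7 × 0.8 = +7.76°C → T = -9.5°C

-9.5°C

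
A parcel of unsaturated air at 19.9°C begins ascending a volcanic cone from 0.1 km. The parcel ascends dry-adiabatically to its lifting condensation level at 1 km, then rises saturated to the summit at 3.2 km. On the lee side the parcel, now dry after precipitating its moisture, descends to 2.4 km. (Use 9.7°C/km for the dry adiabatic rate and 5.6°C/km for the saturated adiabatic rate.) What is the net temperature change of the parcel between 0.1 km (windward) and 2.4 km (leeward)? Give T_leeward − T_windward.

-13.29°C

From 100 m to 1000 m (dry): cools by 9.7 × 0.9 = 8.73°C, giving 11.17°C.
From 1000 m to 3200 m (saturated): cools by 5.6 × 2.2 = 12.32°C, giving -1.15°C.
From 3200 m to 2400 m (dry descent): warms by 9.7 × 0.8 = 7.76°C, giving 6.61°C.
Net change vs windward start: 6.61 − 19.9 = -13.29°C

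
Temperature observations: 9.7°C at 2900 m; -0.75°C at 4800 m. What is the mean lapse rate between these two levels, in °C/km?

Γ = −ΔT/Δz = (9.7 − (-0.75)) / (4800 − 2900) m
  = 10.45°C / 1.9 km = 5.5°C/km

5.5°C/km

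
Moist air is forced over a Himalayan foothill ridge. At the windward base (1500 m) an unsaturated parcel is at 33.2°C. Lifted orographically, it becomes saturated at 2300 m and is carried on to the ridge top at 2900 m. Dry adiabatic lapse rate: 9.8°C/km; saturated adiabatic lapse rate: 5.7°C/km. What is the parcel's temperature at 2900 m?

21.94°C

Dry to 2300 m: -9.8 × 0.8 km = -7.84°C, so T = 25.36°C.
Saturated to 2900 m: -5.7 × 0.6 km = -3.42°C, so T = 21.94°C.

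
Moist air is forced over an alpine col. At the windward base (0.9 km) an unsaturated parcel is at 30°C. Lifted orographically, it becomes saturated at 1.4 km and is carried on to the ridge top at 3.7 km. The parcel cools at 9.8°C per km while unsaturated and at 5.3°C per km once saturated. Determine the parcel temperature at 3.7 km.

12.91°C

900 → 1400 m (dry, 9.8°C/km): ΔT = -9.8 × 0.5 = -4.9°C → T = 25.1°C
1400 → 3700 m (saturated, 5.3°C/km): ΔT = -5.3 × 2.3 = -12.19°C → T = 12.91°C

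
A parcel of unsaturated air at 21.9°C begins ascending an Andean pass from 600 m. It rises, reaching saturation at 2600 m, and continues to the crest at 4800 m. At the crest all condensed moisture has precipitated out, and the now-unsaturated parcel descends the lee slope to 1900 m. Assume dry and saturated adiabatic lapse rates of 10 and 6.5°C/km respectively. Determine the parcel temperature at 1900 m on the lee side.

From 600 m to 2600 m (dry): cools by 10 × 2 = 20°C, giving 1.9°C.
From 2600 m to 4800 m (saturated): cools by 6.5 × 2.2 = 14.3°C, giving -12.4°C.
From 4800 m to 1900 m (dry descent): warms by 10 × 2.9 = 29°C, giving 16.6°C.

16.6°C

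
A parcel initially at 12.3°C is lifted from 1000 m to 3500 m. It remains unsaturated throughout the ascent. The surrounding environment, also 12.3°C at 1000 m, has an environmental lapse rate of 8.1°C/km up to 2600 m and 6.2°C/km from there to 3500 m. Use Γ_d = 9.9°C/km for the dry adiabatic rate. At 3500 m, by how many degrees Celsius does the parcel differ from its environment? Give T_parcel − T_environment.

Parcel:
  From 1000 m to 3500 m (dry): cools by 9.9 × 2.5 = 24.75°C, giving -12.45°C.
Environment:
  From 1000 m to 2600 m (environment, lower layer): cools by 8.1 × 1.6 = 12.96°C, giving -0.66°C.
  From 2600 m to 3500 m (environment, upper layer): cools by 6.2 × 0.9 = 5.58°C, giving -6.24°C.
T_parcel − T_env = -12.45 − (-6.24) = -6.21°C

-6.21°C (parcel cooler than environment)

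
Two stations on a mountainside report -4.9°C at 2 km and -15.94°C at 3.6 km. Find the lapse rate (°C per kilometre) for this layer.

Γ = −ΔT/Δz = (-4.9 − (-15.94)) / (3600 − 2000) m
  = 11.04°C / 1.6 km = 6.9°C/km

6.9°C/km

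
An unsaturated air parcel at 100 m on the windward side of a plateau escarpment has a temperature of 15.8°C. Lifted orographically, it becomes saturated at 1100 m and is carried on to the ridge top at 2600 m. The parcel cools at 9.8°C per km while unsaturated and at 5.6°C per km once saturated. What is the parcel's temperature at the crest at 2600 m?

Dry to 1100 m: -9.8 × 1 km = -9.8°C, so T = 6°C.
Saturated to 2600 m: -5.6 × 1.5 km = -8.4°C, so T = -2.4°C.

-2.4°C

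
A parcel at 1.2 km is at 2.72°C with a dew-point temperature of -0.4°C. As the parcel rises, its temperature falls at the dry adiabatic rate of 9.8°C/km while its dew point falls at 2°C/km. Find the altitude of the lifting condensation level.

1.6 km

T and T_d converge at 9.8 − 2 = 7.8°C per km
Height above start = (2.72 − (-0.4)) / 7.8 = 0.4 km
LCL altitude = 1200 m + 400 m = 1600 m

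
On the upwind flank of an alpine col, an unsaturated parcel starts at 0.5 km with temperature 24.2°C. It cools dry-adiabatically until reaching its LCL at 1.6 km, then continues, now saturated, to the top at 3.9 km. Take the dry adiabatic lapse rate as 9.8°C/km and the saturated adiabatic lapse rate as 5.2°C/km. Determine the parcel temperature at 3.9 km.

From 500 m to 1600 m (dry): cools by 9.8 × 1.1 = 10.78°C, giving 13.42°C.
From 1600 m to 3900 m (saturated): cools by 5.2 × 2.3 = 11.96°C, giving 1.46°C.

1.46°C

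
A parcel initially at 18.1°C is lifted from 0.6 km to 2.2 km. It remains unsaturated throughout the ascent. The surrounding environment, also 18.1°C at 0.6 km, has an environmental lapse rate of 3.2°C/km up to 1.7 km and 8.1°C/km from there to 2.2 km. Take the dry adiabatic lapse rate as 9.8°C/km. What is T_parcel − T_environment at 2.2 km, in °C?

-8.11°C (parcel cooler than environment)

Parcel:
  600 → 2200 m (dry, 9.8°C/km): ΔT = -9.8 × 1.6 = -15.68°C → T = 2.42°C
Environment:
  600 → 1700 m (environment, lower layer, 3.2°C/km): ΔT = -3.2 × 1.1 = -3.52°C → T = 14.58°C
  1700 → 2200 m (environment, upper layer, 8.1°C/km): ΔT = -8.1 × 0.5 = -4.05°C → T = 10.53°C
T_parcel − T_env = 2.42 − 10.53 = -8.11°C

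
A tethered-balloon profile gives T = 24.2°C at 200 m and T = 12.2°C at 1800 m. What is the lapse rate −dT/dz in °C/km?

Γ = −ΔT/Δz = (24.2 − 12.2) / (1800 − 200) m
  = 12°C / 1.6 km = 7.5°C/km

7.5°C/km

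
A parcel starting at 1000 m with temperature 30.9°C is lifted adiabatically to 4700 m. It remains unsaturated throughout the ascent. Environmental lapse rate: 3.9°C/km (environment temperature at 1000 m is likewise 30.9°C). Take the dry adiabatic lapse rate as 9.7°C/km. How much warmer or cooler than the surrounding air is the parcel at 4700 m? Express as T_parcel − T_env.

-21.46°C (parcel cooler than environment)

Parcel:
  Dry to 4700 m: -9.7 × 3.7 km = -35.89°C, so T = -4.99°C.
Environment:
  Environment to 4700 m: -3.9 × 3.7 km = -14.43°C, so T = 16.47°C.
T_parcel − T_env = -4.99 − 16.47 = -21.46°C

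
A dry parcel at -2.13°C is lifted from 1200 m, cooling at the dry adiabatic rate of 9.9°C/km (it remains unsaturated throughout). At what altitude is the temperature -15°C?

2500 m

Height above start = (-2.13 − (-15)) / 9.9 = 1.3 km
Altitude = 1200 m + 1300 m = 2500 m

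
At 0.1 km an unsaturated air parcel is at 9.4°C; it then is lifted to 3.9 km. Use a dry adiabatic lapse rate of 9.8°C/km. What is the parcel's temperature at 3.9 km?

100–3900 m, dry adiabatic: Δz = 3.8 km ⇒ ΔT = -37.24°C; T = -27.84°C

-27.84°C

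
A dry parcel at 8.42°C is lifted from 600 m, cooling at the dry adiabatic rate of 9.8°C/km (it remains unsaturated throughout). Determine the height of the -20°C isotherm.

3500 m

Height above start = (8.42 − (-20)) / 9.8 = 2.9 km
Altitude = 600 m + 2900 m = 3500 m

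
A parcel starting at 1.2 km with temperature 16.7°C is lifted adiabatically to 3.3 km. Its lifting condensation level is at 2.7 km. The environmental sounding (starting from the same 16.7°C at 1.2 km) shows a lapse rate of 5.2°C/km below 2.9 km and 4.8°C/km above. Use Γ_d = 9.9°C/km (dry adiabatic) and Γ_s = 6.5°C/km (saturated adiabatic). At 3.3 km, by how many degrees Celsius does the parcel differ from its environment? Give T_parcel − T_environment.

-7.99°C (parcel cooler than environment)

Parcel:
  Dry to 2700 m: -9.9 × 1.5 km = -14.85°C, so T = 1.85°C.
  Saturated to 3300 m: -6.5 × 0.6 km = -3.9°C, so T = -2.05°C.
Environment:
  Environment, lower layer to 2900 m: -5.2 × 1.7 km = -8.84°C, so T = 7.86°C.
  Environment, upper layer to 3300 m: -4.8 × 0.4 km = -1.92°C, so T = 5.94°C.
T_parcel − T_env = -2.05 − 5.94 = -7.99°C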